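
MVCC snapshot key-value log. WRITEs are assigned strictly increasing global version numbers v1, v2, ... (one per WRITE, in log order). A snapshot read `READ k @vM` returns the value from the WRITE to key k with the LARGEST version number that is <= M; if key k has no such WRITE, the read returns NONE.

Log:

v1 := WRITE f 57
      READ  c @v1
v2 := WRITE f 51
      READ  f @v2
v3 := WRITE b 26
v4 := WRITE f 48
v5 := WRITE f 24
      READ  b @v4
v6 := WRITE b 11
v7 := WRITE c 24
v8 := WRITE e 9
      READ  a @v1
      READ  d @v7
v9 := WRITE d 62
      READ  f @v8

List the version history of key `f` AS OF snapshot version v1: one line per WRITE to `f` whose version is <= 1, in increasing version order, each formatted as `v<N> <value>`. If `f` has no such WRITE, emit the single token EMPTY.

Answer: v1 57

Derivation:
Scan writes for key=f with version <= 1:
  v1 WRITE f 57 -> keep
  v2 WRITE f 51 -> drop (> snap)
  v3 WRITE b 26 -> skip
  v4 WRITE f 48 -> drop (> snap)
  v5 WRITE f 24 -> drop (> snap)
  v6 WRITE b 11 -> skip
  v7 WRITE c 24 -> skip
  v8 WRITE e 9 -> skip
  v9 WRITE d 62 -> skip
Collected: [(1, 57)]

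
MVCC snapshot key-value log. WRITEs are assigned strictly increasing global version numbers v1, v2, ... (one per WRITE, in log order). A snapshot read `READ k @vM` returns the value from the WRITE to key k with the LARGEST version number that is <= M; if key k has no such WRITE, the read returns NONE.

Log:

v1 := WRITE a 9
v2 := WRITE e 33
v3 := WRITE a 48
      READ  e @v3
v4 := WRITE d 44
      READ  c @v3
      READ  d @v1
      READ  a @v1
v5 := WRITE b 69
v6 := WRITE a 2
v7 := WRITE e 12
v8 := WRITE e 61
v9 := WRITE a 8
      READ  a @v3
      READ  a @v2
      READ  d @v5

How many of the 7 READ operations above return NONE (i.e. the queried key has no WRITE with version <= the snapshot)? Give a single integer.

Answer: 2

Derivation:
v1: WRITE a=9  (a history now [(1, 9)])
v2: WRITE e=33  (e history now [(2, 33)])
v3: WRITE a=48  (a history now [(1, 9), (3, 48)])
READ e @v3: history=[(2, 33)] -> pick v2 -> 33
v4: WRITE d=44  (d history now [(4, 44)])
READ c @v3: history=[] -> no version <= 3 -> NONE
READ d @v1: history=[(4, 44)] -> no version <= 1 -> NONE
READ a @v1: history=[(1, 9), (3, 48)] -> pick v1 -> 9
v5: WRITE b=69  (b history now [(5, 69)])
v6: WRITE a=2  (a history now [(1, 9), (3, 48), (6, 2)])
v7: WRITE e=12  (e history now [(2, 33), (7, 12)])
v8: WRITE e=61  (e history now [(2, 33), (7, 12), (8, 61)])
v9: WRITE a=8  (a history now [(1, 9), (3, 48), (6, 2), (9, 8)])
READ a @v3: history=[(1, 9), (3, 48), (6, 2), (9, 8)] -> pick v3 -> 48
READ a @v2: history=[(1, 9), (3, 48), (6, 2), (9, 8)] -> pick v1 -> 9
READ d @v5: history=[(4, 44)] -> pick v4 -> 44
Read results in order: ['33', 'NONE', 'NONE', '9', '48', '9', '44']
NONE count = 2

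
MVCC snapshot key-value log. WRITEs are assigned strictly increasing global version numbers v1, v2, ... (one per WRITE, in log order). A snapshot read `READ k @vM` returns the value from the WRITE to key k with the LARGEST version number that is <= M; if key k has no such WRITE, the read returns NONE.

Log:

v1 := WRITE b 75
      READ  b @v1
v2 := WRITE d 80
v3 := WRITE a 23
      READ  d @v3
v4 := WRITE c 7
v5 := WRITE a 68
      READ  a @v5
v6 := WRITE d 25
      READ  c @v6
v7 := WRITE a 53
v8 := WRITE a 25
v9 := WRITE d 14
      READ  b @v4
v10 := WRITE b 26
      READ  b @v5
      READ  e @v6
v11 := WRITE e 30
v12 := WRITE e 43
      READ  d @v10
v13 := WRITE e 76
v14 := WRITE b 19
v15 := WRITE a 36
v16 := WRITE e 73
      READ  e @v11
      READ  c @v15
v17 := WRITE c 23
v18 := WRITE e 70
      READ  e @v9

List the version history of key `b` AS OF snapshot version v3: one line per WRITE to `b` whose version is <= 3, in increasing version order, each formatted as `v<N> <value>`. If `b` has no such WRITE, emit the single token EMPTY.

Answer: v1 75

Derivation:
Scan writes for key=b with version <= 3:
  v1 WRITE b 75 -> keep
  v2 WRITE d 80 -> skip
  v3 WRITE a 23 -> skip
  v4 WRITE c 7 -> skip
  v5 WRITE a 68 -> skip
  v6 WRITE d 25 -> skip
  v7 WRITE a 53 -> skip
  v8 WRITE a 25 -> skip
  v9 WRITE d 14 -> skip
  v10 WRITE b 26 -> drop (> snap)
  v11 WRITE e 30 -> skip
  v12 WRITE e 43 -> skip
  v13 WRITE e 76 -> skip
  v14 WRITE b 19 -> drop (> snap)
  v15 WRITE a 36 -> skip
  v16 WRITE e 73 -> skip
  v17 WRITE c 23 -> skip
  v18 WRITE e 70 -> skip
Collected: [(1, 75)]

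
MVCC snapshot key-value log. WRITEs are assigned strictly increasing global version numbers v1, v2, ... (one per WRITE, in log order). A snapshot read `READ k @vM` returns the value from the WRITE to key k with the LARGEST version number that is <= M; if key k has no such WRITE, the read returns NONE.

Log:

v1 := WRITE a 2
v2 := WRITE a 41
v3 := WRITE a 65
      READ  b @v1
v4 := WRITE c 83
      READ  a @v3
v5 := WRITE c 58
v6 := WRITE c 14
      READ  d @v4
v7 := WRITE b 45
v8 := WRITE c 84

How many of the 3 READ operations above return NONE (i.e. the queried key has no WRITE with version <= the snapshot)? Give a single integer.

v1: WRITE a=2  (a history now [(1, 2)])
v2: WRITE a=41  (a history now [(1, 2), (2, 41)])
v3: WRITE a=65  (a history now [(1, 2), (2, 41), (3, 65)])
READ b @v1: history=[] -> no version <= 1 -> NONE
v4: WRITE c=83  (c history now [(4, 83)])
READ a @v3: history=[(1, 2), (2, 41), (3, 65)] -> pick v3 -> 65
v5: WRITE c=58  (c history now [(4, 83), (5, 58)])
v6: WRITE c=14  (c history now [(4, 83), (5, 58), (6, 14)])
READ d @v4: history=[] -> no version <= 4 -> NONE
v7: WRITE b=45  (b history now [(7, 45)])
v8: WRITE c=84  (c history now [(4, 83), (5, 58), (6, 14), (8, 84)])
Read results in order: ['NONE', '65', 'NONE']
NONE count = 2

Answer: 2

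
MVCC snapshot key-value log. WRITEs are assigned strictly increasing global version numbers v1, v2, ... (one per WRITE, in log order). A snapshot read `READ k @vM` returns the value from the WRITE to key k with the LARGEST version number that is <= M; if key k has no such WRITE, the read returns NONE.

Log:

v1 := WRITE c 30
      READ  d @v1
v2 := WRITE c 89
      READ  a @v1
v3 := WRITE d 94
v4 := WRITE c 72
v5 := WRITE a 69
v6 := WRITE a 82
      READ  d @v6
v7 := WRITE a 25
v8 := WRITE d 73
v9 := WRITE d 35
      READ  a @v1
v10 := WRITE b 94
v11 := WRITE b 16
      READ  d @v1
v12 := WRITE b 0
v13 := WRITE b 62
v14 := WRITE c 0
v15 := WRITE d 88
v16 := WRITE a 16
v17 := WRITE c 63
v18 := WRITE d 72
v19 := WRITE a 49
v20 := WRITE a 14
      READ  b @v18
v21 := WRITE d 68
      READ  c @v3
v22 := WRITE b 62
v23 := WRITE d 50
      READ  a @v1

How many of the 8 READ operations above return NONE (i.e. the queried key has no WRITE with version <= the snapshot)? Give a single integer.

v1: WRITE c=30  (c history now [(1, 30)])
READ d @v1: history=[] -> no version <= 1 -> NONE
v2: WRITE c=89  (c history now [(1, 30), (2, 89)])
READ a @v1: history=[] -> no version <= 1 -> NONE
v3: WRITE d=94  (d history now [(3, 94)])
v4: WRITE c=72  (c history now [(1, 30), (2, 89), (4, 72)])
v5: WRITE a=69  (a history now [(5, 69)])
v6: WRITE a=82  (a history now [(5, 69), (6, 82)])
READ d @v6: history=[(3, 94)] -> pick v3 -> 94
v7: WRITE a=25  (a history now [(5, 69), (6, 82), (7, 25)])
v8: WRITE d=73  (d history now [(3, 94), (8, 73)])
v9: WRITE d=35  (d history now [(3, 94), (8, 73), (9, 35)])
READ a @v1: history=[(5, 69), (6, 82), (7, 25)] -> no version <= 1 -> NONE
v10: WRITE b=94  (b history now [(10, 94)])
v11: WRITE b=16  (b history now [(10, 94), (11, 16)])
READ d @v1: history=[(3, 94), (8, 73), (9, 35)] -> no version <= 1 -> NONE
v12: WRITE b=0  (b history now [(10, 94), (11, 16), (12, 0)])
v13: WRITE b=62  (b history now [(10, 94), (11, 16), (12, 0), (13, 62)])
v14: WRITE c=0  (c history now [(1, 30), (2, 89), (4, 72), (14, 0)])
v15: WRITE d=88  (d history now [(3, 94), (8, 73), (9, 35), (15, 88)])
v16: WRITE a=16  (a history now [(5, 69), (6, 82), (7, 25), (16, 16)])
v17: WRITE c=63  (c history now [(1, 30), (2, 89), (4, 72), (14, 0), (17, 63)])
v18: WRITE d=72  (d history now [(3, 94), (8, 73), (9, 35), (15, 88), (18, 72)])
v19: WRITE a=49  (a history now [(5, 69), (6, 82), (7, 25), (16, 16), (19, 49)])
v20: WRITE a=14  (a history now [(5, 69), (6, 82), (7, 25), (16, 16), (19, 49), (20, 14)])
READ b @v18: history=[(10, 94), (11, 16), (12, 0), (13, 62)] -> pick v13 -> 62
v21: WRITE d=68  (d history now [(3, 94), (8, 73), (9, 35), (15, 88), (18, 72), (21, 68)])
READ c @v3: history=[(1, 30), (2, 89), (4, 72), (14, 0), (17, 63)] -> pick v2 -> 89
v22: WRITE b=62  (b history now [(10, 94), (11, 16), (12, 0), (13, 62), (22, 62)])
v23: WRITE d=50  (d history now [(3, 94), (8, 73), (9, 35), (15, 88), (18, 72), (21, 68), (23, 50)])
READ a @v1: history=[(5, 69), (6, 82), (7, 25), (16, 16), (19, 49), (20, 14)] -> no version <= 1 -> NONE
Read results in order: ['NONE', 'NONE', '94', 'NONE', 'NONE', '62', '89', 'NONE']
NONE count = 5

Answer: 5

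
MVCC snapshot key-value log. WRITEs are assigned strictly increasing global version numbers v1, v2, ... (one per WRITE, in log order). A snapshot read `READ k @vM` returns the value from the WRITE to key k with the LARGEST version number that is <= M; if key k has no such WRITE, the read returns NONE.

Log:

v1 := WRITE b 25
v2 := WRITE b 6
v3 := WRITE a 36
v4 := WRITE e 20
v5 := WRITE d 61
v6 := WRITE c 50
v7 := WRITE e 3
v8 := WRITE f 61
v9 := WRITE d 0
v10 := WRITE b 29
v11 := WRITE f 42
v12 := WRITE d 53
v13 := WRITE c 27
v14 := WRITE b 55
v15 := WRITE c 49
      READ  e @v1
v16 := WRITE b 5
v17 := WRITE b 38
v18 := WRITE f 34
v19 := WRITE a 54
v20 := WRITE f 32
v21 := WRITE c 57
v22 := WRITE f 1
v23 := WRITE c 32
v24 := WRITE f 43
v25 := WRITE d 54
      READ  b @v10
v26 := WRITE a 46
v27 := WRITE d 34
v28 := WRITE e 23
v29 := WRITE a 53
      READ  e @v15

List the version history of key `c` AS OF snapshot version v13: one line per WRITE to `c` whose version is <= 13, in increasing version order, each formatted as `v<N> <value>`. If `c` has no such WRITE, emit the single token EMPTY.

Answer: v6 50
v13 27

Derivation:
Scan writes for key=c with version <= 13:
  v1 WRITE b 25 -> skip
  v2 WRITE b 6 -> skip
  v3 WRITE a 36 -> skip
  v4 WRITE e 20 -> skip
  v5 WRITE d 61 -> skip
  v6 WRITE c 50 -> keep
  v7 WRITE e 3 -> skip
  v8 WRITE f 61 -> skip
  v9 WRITE d 0 -> skip
  v10 WRITE b 29 -> skip
  v11 WRITE f 42 -> skip
  v12 WRITE d 53 -> skip
  v13 WRITE c 27 -> keep
  v14 WRITE b 55 -> skip
  v15 WRITE c 49 -> drop (> snap)
  v16 WRITE b 5 -> skip
  v17 WRITE b 38 -> skip
  v18 WRITE f 34 -> skip
  v19 WRITE a 54 -> skip
  v20 WRITE f 32 -> skip
  v21 WRITE c 57 -> drop (> snap)
  v22 WRITE f 1 -> skip
  v23 WRITE c 32 -> drop (> snap)
  v24 WRITE f 43 -> skip
  v25 WRITE d 54 -> skip
  v26 WRITE a 46 -> skip
  v27 WRITE d 34 -> skip
  v28 WRITE e 23 -> skip
  v29 WRITE a 53 -> skip
Collected: [(6, 50), (13, 27)]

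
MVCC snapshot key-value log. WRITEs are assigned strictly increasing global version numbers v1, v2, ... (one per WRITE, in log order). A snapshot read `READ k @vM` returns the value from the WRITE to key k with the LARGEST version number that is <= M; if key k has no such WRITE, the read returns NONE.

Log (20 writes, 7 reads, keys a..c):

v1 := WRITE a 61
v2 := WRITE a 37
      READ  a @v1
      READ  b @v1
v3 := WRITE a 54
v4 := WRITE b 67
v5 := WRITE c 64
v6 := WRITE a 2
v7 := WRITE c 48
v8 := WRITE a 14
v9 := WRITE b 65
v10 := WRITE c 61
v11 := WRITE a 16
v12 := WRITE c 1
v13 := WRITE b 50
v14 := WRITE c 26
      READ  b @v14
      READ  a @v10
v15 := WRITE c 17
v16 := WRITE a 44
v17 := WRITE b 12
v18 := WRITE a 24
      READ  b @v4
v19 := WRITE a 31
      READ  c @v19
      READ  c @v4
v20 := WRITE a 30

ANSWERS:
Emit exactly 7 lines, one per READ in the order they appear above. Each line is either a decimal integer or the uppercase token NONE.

v1: WRITE a=61  (a history now [(1, 61)])
v2: WRITE a=37  (a history now [(1, 61), (2, 37)])
READ a @v1: history=[(1, 61), (2, 37)] -> pick v1 -> 61
READ b @v1: history=[] -> no version <= 1 -> NONE
v3: WRITE a=54  (a history now [(1, 61), (2, 37), (3, 54)])
v4: WRITE b=67  (b history now [(4, 67)])
v5: WRITE c=64  (c history now [(5, 64)])
v6: WRITE a=2  (a history now [(1, 61), (2, 37), (3, 54), (6, 2)])
v7: WRITE c=48  (c history now [(5, 64), (7, 48)])
v8: WRITE a=14  (a history now [(1, 61), (2, 37), (3, 54), (6, 2), (8, 14)])
v9: WRITE b=65  (b history now [(4, 67), (9, 65)])
v10: WRITE c=61  (c history now [(5, 64), (7, 48), (10, 61)])
v11: WRITE a=16  (a history now [(1, 61), (2, 37), (3, 54), (6, 2), (8, 14), (11, 16)])
v12: WRITE c=1  (c history now [(5, 64), (7, 48), (10, 61), (12, 1)])
v13: WRITE b=50  (b history now [(4, 67), (9, 65), (13, 50)])
v14: WRITE c=26  (c history now [(5, 64), (7, 48), (10, 61), (12, 1), (14, 26)])
READ b @v14: history=[(4, 67), (9, 65), (13, 50)] -> pick v13 -> 50
READ a @v10: history=[(1, 61), (2, 37), (3, 54), (6, 2), (8, 14), (11, 16)] -> pick v8 -> 14
v15: WRITE c=17  (c history now [(5, 64), (7, 48), (10, 61), (12, 1), (14, 26), (15, 17)])
v16: WRITE a=44  (a history now [(1, 61), (2, 37), (3, 54), (6, 2), (8, 14), (11, 16), (16, 44)])
v17: WRITE b=12  (b history now [(4, 67), (9, 65), (13, 50), (17, 12)])
v18: WRITE a=24  (a history now [(1, 61), (2, 37), (3, 54), (6, 2), (8, 14), (11, 16), (16, 44), (18, 24)])
READ b @v4: history=[(4, 67), (9, 65), (13, 50), (17, 12)] -> pick v4 -> 67
v19: WRITE a=31  (a history now [(1, 61), (2, 37), (3, 54), (6, 2), (8, 14), (11, 16), (16, 44), (18, 24), (19, 31)])
READ c @v19: history=[(5, 64), (7, 48), (10, 61), (12, 1), (14, 26), (15, 17)] -> pick v15 -> 17
READ c @v4: history=[(5, 64), (7, 48), (10, 61), (12, 1), (14, 26), (15, 17)] -> no version <= 4 -> NONE
v20: WRITE a=30  (a history now [(1, 61), (2, 37), (3, 54), (6, 2), (8, 14), (11, 16), (16, 44), (18, 24), (19, 31), (20, 30)])

Answer: 61
NONE
50
14
67
17
NONE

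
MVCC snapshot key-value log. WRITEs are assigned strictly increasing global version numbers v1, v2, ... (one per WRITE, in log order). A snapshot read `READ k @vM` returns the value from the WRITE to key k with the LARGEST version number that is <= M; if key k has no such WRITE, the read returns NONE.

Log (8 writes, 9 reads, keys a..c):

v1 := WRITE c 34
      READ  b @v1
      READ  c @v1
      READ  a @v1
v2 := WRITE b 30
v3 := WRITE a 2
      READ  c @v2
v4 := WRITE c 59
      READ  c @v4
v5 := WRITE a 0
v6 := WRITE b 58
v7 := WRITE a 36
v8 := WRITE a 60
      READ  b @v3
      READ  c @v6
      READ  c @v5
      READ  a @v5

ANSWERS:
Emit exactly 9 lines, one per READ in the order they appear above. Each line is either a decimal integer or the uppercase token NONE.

Answer: NONE
34
NONE
34
59
30
59
59
0

Derivation:
v1: WRITE c=34  (c history now [(1, 34)])
READ b @v1: history=[] -> no version <= 1 -> NONE
READ c @v1: history=[(1, 34)] -> pick v1 -> 34
READ a @v1: history=[] -> no version <= 1 -> NONE
v2: WRITE b=30  (b history now [(2, 30)])
v3: WRITE a=2  (a history now [(3, 2)])
READ c @v2: history=[(1, 34)] -> pick v1 -> 34
v4: WRITE c=59  (c history now [(1, 34), (4, 59)])
READ c @v4: history=[(1, 34), (4, 59)] -> pick v4 -> 59
v5: WRITE a=0  (a history now [(3, 2), (5, 0)])
v6: WRITE b=58  (b history now [(2, 30), (6, 58)])
v7: WRITE a=36  (a history now [(3, 2), (5, 0), (7, 36)])
v8: WRITE a=60  (a history now [(3, 2), (5, 0), (7, 36), (8, 60)])
READ b @v3: history=[(2, 30), (6, 58)] -> pick v2 -> 30
READ c @v6: history=[(1, 34), (4, 59)] -> pick v4 -> 59
READ c @v5: history=[(1, 34), (4, 59)] -> pick v4 -> 59
READ a @v5: history=[(3, 2), (5, 0), (7, 36), (8, 60)] -> pick v5 -> 0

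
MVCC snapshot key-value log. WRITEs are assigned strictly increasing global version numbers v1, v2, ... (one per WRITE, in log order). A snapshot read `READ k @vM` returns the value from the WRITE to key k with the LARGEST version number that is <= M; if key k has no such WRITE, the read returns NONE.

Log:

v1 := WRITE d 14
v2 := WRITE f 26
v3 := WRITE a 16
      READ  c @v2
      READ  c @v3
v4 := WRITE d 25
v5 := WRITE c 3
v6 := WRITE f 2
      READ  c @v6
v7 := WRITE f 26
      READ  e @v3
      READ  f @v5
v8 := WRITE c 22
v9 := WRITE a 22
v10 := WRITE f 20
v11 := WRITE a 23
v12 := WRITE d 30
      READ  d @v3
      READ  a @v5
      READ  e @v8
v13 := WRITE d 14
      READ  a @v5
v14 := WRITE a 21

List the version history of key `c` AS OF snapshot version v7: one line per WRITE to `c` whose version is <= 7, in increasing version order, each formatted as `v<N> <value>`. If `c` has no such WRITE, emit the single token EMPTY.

Answer: v5 3

Derivation:
Scan writes for key=c with version <= 7:
  v1 WRITE d 14 -> skip
  v2 WRITE f 26 -> skip
  v3 WRITE a 16 -> skip
  v4 WRITE d 25 -> skip
  v5 WRITE c 3 -> keep
  v6 WRITE f 2 -> skip
  v7 WRITE f 26 -> skip
  v8 WRITE c 22 -> drop (> snap)
  v9 WRITE a 22 -> skip
  v10 WRITE f 20 -> skip
  v11 WRITE a 23 -> skip
  v12 WRITE d 30 -> skip
  v13 WRITE d 14 -> skip
  v14 WRITE a 21 -> skip
Collected: [(5, 3)]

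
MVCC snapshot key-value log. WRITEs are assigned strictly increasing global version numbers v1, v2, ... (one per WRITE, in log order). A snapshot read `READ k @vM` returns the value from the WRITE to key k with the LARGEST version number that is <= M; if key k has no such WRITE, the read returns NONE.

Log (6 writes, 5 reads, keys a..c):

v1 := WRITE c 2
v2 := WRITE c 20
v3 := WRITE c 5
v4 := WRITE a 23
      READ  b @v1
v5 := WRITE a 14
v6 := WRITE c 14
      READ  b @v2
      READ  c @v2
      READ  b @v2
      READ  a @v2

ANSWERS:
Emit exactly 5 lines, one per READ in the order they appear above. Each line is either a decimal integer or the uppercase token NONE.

Answer: NONE
NONE
20
NONE
NONE

Derivation:
v1: WRITE c=2  (c history now [(1, 2)])
v2: WRITE c=20  (c history now [(1, 2), (2, 20)])
v3: WRITE c=5  (c history now [(1, 2), (2, 20), (3, 5)])
v4: WRITE a=23  (a history now [(4, 23)])
READ b @v1: history=[] -> no version <= 1 -> NONE
v5: WRITE a=14  (a history now [(4, 23), (5, 14)])
v6: WRITE c=14  (c history now [(1, 2), (2, 20), (3, 5), (6, 14)])
READ b @v2: history=[] -> no version <= 2 -> NONE
READ c @v2: history=[(1, 2), (2, 20), (3, 5), (6, 14)] -> pick v2 -> 20
READ b @v2: history=[] -> no version <= 2 -> NONE
READ a @v2: history=[(4, 23), (5, 14)] -> no version <= 2 -> NONE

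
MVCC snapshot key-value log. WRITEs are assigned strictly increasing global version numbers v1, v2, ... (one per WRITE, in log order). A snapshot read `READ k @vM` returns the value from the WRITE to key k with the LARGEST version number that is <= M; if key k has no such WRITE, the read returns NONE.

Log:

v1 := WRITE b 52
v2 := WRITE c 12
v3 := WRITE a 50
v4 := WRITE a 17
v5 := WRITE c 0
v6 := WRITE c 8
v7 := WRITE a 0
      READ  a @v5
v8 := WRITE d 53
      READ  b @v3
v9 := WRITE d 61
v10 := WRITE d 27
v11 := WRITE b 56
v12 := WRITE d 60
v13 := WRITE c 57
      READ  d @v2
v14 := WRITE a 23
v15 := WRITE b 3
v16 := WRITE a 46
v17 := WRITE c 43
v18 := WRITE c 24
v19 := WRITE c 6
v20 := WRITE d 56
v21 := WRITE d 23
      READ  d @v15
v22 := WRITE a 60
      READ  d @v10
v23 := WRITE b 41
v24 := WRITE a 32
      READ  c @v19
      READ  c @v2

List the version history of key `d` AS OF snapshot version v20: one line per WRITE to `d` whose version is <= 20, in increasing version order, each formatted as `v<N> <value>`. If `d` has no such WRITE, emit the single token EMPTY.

Scan writes for key=d with version <= 20:
  v1 WRITE b 52 -> skip
  v2 WRITE c 12 -> skip
  v3 WRITE a 50 -> skip
  v4 WRITE a 17 -> skip
  v5 WRITE c 0 -> skip
  v6 WRITE c 8 -> skip
  v7 WRITE a 0 -> skip
  v8 WRITE d 53 -> keep
  v9 WRITE d 61 -> keep
  v10 WRITE d 27 -> keep
  v11 WRITE b 56 -> skip
  v12 WRITE d 60 -> keep
  v13 WRITE c 57 -> skip
  v14 WRITE a 23 -> skip
  v15 WRITE b 3 -> skip
  v16 WRITE a 46 -> skip
  v17 WRITE c 43 -> skip
  v18 WRITE c 24 -> skip
  v19 WRITE c 6 -> skip
  v20 WRITE d 56 -> keep
  v21 WRITE d 23 -> drop (> snap)
  v22 WRITE a 60 -> skip
  v23 WRITE b 41 -> skip
  v24 WRITE a 32 -> skip
Collected: [(8, 53), (9, 61), (10, 27), (12, 60), (20, 56)]

Answer: v8 53
v9 61
v10 27
v12 60
v20 56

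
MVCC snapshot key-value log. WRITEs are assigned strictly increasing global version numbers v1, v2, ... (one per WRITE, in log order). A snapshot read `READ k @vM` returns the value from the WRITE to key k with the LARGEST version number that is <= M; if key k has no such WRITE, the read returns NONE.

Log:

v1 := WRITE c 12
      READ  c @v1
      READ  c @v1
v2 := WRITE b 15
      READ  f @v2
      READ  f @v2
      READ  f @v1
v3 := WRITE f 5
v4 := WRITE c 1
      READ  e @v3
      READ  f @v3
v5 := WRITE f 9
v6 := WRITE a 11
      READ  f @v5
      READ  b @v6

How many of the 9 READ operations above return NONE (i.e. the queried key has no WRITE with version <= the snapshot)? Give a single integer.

v1: WRITE c=12  (c history now [(1, 12)])
READ c @v1: history=[(1, 12)] -> pick v1 -> 12
READ c @v1: history=[(1, 12)] -> pick v1 -> 12
v2: WRITE b=15  (b history now [(2, 15)])
READ f @v2: history=[] -> no version <= 2 -> NONE
READ f @v2: history=[] -> no version <= 2 -> NONE
READ f @v1: history=[] -> no version <= 1 -> NONE
v3: WRITE f=5  (f history now [(3, 5)])
v4: WRITE c=1  (c history now [(1, 12), (4, 1)])
READ e @v3: history=[] -> no version <= 3 -> NONE
READ f @v3: history=[(3, 5)] -> pick v3 -> 5
v5: WRITE f=9  (f history now [(3, 5), (5, 9)])
v6: WRITE a=11  (a history now [(6, 11)])
READ f @v5: history=[(3, 5), (5, 9)] -> pick v5 -> 9
READ b @v6: history=[(2, 15)] -> pick v2 -> 15
Read results in order: ['12', '12', 'NONE', 'NONE', 'NONE', 'NONE', '5', '9', '15']
NONE count = 4

Answer: 4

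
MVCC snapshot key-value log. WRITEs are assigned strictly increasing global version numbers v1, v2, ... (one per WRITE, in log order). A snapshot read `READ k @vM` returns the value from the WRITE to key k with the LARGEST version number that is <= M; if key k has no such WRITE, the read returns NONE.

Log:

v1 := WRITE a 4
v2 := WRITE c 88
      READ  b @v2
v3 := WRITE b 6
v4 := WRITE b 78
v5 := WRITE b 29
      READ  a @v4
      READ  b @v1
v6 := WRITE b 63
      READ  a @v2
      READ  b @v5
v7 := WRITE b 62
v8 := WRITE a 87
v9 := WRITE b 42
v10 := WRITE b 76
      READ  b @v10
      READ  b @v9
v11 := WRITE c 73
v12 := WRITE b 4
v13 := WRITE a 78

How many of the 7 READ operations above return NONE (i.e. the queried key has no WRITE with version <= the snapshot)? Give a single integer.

Answer: 2

Derivation:
v1: WRITE a=4  (a history now [(1, 4)])
v2: WRITE c=88  (c history now [(2, 88)])
READ b @v2: history=[] -> no version <= 2 -> NONE
v3: WRITE b=6  (b history now [(3, 6)])
v4: WRITE b=78  (b history now [(3, 6), (4, 78)])
v5: WRITE b=29  (b history now [(3, 6), (4, 78), (5, 29)])
READ a @v4: history=[(1, 4)] -> pick v1 -> 4
READ b @v1: history=[(3, 6), (4, 78), (5, 29)] -> no version <= 1 -> NONE
v6: WRITE b=63  (b history now [(3, 6), (4, 78), (5, 29), (6, 63)])
READ a @v2: history=[(1, 4)] -> pick v1 -> 4
READ b @v5: history=[(3, 6), (4, 78), (5, 29), (6, 63)] -> pick v5 -> 29
v7: WRITE b=62  (b history now [(3, 6), (4, 78), (5, 29), (6, 63), (7, 62)])
v8: WRITE a=87  (a history now [(1, 4), (8, 87)])
v9: WRITE b=42  (b history now [(3, 6), (4, 78), (5, 29), (6, 63), (7, 62), (9, 42)])
v10: WRITE b=76  (b history now [(3, 6), (4, 78), (5, 29), (6, 63), (7, 62), (9, 42), (10, 76)])
READ b @v10: history=[(3, 6), (4, 78), (5, 29), (6, 63), (7, 62), (9, 42), (10, 76)] -> pick v10 -> 76
READ b @v9: history=[(3, 6), (4, 78), (5, 29), (6, 63), (7, 62), (9, 42), (10, 76)] -> pick v9 -> 42
v11: WRITE c=73  (c history now [(2, 88), (11, 73)])
v12: WRITE b=4  (b history now [(3, 6), (4, 78), (5, 29), (6, 63), (7, 62), (9, 42), (10, 76), (12, 4)])
v13: WRITE a=78  (a history now [(1, 4), (8, 87), (13, 78)])
Read results in order: ['NONE', '4', 'NONE', '4', '29', '76', '42']
NONE count = 2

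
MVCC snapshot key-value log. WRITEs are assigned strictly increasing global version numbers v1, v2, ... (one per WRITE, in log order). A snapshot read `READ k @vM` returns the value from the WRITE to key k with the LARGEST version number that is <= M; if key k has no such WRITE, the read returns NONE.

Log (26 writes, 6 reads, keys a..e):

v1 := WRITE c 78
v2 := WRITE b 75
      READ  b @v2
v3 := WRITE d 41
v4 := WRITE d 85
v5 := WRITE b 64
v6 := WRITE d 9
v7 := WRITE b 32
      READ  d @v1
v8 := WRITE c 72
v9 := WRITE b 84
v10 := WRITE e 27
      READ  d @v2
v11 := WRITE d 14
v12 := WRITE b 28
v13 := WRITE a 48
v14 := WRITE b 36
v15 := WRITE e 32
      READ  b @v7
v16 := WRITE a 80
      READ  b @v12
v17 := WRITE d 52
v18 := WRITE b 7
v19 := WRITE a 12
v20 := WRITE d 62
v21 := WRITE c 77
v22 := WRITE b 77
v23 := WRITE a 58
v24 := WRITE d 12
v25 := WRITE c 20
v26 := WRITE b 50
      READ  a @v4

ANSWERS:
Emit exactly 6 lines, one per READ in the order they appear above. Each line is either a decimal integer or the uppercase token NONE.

Answer: 75
NONE
NONE
32
28
NONE

Derivation:
v1: WRITE c=78  (c history now [(1, 78)])
v2: WRITE b=75  (b history now [(2, 75)])
READ b @v2: history=[(2, 75)] -> pick v2 -> 75
v3: WRITE d=41  (d history now [(3, 41)])
v4: WRITE d=85  (d history now [(3, 41), (4, 85)])
v5: WRITE b=64  (b history now [(2, 75), (5, 64)])
v6: WRITE d=9  (d history now [(3, 41), (4, 85), (6, 9)])
v7: WRITE b=32  (b history now [(2, 75), (5, 64), (7, 32)])
READ d @v1: history=[(3, 41), (4, 85), (6, 9)] -> no version <= 1 -> NONE
v8: WRITE c=72  (c history now [(1, 78), (8, 72)])
v9: WRITE b=84  (b history now [(2, 75), (5, 64), (7, 32), (9, 84)])
v10: WRITE e=27  (e history now [(10, 27)])
READ d @v2: history=[(3, 41), (4, 85), (6, 9)] -> no version <= 2 -> NONE
v11: WRITE d=14  (d history now [(3, 41), (4, 85), (6, 9), (11, 14)])
v12: WRITE b=28  (b history now [(2, 75), (5, 64), (7, 32), (9, 84), (12, 28)])
v13: WRITE a=48  (a history now [(13, 48)])
v14: WRITE b=36  (b history now [(2, 75), (5, 64), (7, 32), (9, 84), (12, 28), (14, 36)])
v15: WRITE e=32  (e history now [(10, 27), (15, 32)])
READ b @v7: history=[(2, 75), (5, 64), (7, 32), (9, 84), (12, 28), (14, 36)] -> pick v7 -> 32
v16: WRITE a=80  (a history now [(13, 48), (16, 80)])
READ b @v12: history=[(2, 75), (5, 64), (7, 32), (9, 84), (12, 28), (14, 36)] -> pick v12 -> 28
v17: WRITE d=52  (d history now [(3, 41), (4, 85), (6, 9), (11, 14), (17, 52)])
v18: WRITE b=7  (b history now [(2, 75), (5, 64), (7, 32), (9, 84), (12, 28), (14, 36), (18, 7)])
v19: WRITE a=12  (a history now [(13, 48), (16, 80), (19, 12)])
v20: WRITE d=62  (d history now [(3, 41), (4, 85), (6, 9), (11, 14), (17, 52), (20, 62)])
v21: WRITE c=77  (c history now [(1, 78), (8, 72), (21, 77)])
v22: WRITE b=77  (b history now [(2, 75), (5, 64), (7, 32), (9, 84), (12, 28), (14, 36), (18, 7), (22, 77)])
v23: WRITE a=58  (a history now [(13, 48), (16, 80), (19, 12), (23, 58)])
v24: WRITE d=12  (d history now [(3, 41), (4, 85), (6, 9), (11, 14), (17, 52), (20, 62), (24, 12)])
v25: WRITE c=20  (c history now [(1, 78), (8, 72), (21, 77), (25, 20)])
v26: WRITE b=50  (b history now [(2, 75), (5, 64), (7, 32), (9, 84), (12, 28), (14, 36), (18, 7), (22, 77), (26, 50)])
READ a @v4: history=[(13, 48), (16, 80), (19, 12), (23, 58)] -> no version <= 4 -> NONE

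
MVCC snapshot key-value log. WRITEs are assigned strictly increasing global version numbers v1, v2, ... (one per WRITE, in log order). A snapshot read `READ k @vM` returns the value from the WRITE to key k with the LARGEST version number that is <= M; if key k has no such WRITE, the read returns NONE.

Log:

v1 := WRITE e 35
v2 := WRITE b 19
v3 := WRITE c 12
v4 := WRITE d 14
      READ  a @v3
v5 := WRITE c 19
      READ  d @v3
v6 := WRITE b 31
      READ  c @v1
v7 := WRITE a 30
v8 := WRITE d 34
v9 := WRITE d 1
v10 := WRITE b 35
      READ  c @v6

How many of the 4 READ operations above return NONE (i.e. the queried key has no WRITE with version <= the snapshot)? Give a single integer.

v1: WRITE e=35  (e history now [(1, 35)])
v2: WRITE b=19  (b history now [(2, 19)])
v3: WRITE c=12  (c history now [(3, 12)])
v4: WRITE d=14  (d history now [(4, 14)])
READ a @v3: history=[] -> no version <= 3 -> NONE
v5: WRITE c=19  (c history now [(3, 12), (5, 19)])
READ d @v3: history=[(4, 14)] -> no version <= 3 -> NONE
v6: WRITE b=31  (b history now [(2, 19), (6, 31)])
READ c @v1: history=[(3, 12), (5, 19)] -> no version <= 1 -> NONE
v7: WRITE a=30  (a history now [(7, 30)])
v8: WRITE d=34  (d history now [(4, 14), (8, 34)])
v9: WRITE d=1  (d history now [(4, 14), (8, 34), (9, 1)])
v10: WRITE b=35  (b history now [(2, 19), (6, 31), (10, 35)])
READ c @v6: history=[(3, 12), (5, 19)] -> pick v5 -> 19
Read results in order: ['NONE', 'NONE', 'NONE', '19']
NONE count = 3

Answer: 3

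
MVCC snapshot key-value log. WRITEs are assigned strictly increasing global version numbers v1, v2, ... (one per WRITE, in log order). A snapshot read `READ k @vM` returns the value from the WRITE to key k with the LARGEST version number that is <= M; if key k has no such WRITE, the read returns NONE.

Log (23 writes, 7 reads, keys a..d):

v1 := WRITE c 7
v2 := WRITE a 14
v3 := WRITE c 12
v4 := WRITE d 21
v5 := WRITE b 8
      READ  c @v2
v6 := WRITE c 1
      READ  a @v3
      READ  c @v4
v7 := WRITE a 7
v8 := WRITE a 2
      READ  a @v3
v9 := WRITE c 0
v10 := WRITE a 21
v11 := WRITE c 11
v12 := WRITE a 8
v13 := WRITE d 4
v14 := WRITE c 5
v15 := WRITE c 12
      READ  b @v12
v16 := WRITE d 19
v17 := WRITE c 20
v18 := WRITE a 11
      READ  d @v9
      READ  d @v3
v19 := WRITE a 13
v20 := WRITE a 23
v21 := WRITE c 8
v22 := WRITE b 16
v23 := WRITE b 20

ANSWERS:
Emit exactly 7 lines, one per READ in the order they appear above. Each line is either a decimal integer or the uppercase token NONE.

v1: WRITE c=7  (c history now [(1, 7)])
v2: WRITE a=14  (a history now [(2, 14)])
v3: WRITE c=12  (c history now [(1, 7), (3, 12)])
v4: WRITE d=21  (d history now [(4, 21)])
v5: WRITE b=8  (b history now [(5, 8)])
READ c @v2: history=[(1, 7), (3, 12)] -> pick v1 -> 7
v6: WRITE c=1  (c history now [(1, 7), (3, 12), (6, 1)])
READ a @v3: history=[(2, 14)] -> pick v2 -> 14
READ c @v4: history=[(1, 7), (3, 12), (6, 1)] -> pick v3 -> 12
v7: WRITE a=7  (a history now [(2, 14), (7, 7)])
v8: WRITE a=2  (a history now [(2, 14), (7, 7), (8, 2)])
READ a @v3: history=[(2, 14), (7, 7), (8, 2)] -> pick v2 -> 14
v9: WRITE c=0  (c history now [(1, 7), (3, 12), (6, 1), (9, 0)])
v10: WRITE a=21  (a history now [(2, 14), (7, 7), (8, 2), (10, 21)])
v11: WRITE c=11  (c history now [(1, 7), (3, 12), (6, 1), (9, 0), (11, 11)])
v12: WRITE a=8  (a history now [(2, 14), (7, 7), (8, 2), (10, 21), (12, 8)])
v13: WRITE d=4  (d history now [(4, 21), (13, 4)])
v14: WRITE c=5  (c history now [(1, 7), (3, 12), (6, 1), (9, 0), (11, 11), (14, 5)])
v15: WRITE c=12  (c history now [(1, 7), (3, 12), (6, 1), (9, 0), (11, 11), (14, 5), (15, 12)])
READ b @v12: history=[(5, 8)] -> pick v5 -> 8
v16: WRITE d=19  (d history now [(4, 21), (13, 4), (16, 19)])
v17: WRITE c=20  (c history now [(1, 7), (3, 12), (6, 1), (9, 0), (11, 11), (14, 5), (15, 12), (17, 20)])
v18: WRITE a=11  (a history now [(2, 14), (7, 7), (8, 2), (10, 21), (12, 8), (18, 11)])
READ d @v9: history=[(4, 21), (13, 4), (16, 19)] -> pick v4 -> 21
READ d @v3: history=[(4, 21), (13, 4), (16, 19)] -> no version <= 3 -> NONE
v19: WRITE a=13  (a history now [(2, 14), (7, 7), (8, 2), (10, 21), (12, 8), (18, 11), (19, 13)])
v20: WRITE a=23  (a history now [(2, 14), (7, 7), (8, 2), (10, 21), (12, 8), (18, 11), (19, 13), (20, 23)])
v21: WRITE c=8  (c history now [(1, 7), (3, 12), (6, 1), (9, 0), (11, 11), (14, 5), (15, 12), (17, 20), (21, 8)])
v22: WRITE b=16  (b history now [(5, 8), (22, 16)])
v23: WRITE b=20  (b history now [(5, 8), (22, 16), (23, 20)])

Answer: 7
14
12
14
8
21
NONE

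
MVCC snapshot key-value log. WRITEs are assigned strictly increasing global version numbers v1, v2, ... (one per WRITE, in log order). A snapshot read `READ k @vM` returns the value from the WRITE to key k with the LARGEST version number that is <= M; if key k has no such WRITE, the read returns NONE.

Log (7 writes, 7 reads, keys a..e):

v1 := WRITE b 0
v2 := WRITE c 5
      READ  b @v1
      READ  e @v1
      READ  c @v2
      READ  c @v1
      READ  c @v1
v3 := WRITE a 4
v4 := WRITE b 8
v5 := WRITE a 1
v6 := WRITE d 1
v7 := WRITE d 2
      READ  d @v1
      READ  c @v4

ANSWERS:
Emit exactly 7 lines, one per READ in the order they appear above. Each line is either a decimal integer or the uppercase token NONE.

v1: WRITE b=0  (b history now [(1, 0)])
v2: WRITE c=5  (c history now [(2, 5)])
READ b @v1: history=[(1, 0)] -> pick v1 -> 0
READ e @v1: history=[] -> no version <= 1 -> NONE
READ c @v2: history=[(2, 5)] -> pick v2 -> 5
READ c @v1: history=[(2, 5)] -> no version <= 1 -> NONE
READ c @v1: history=[(2, 5)] -> no version <= 1 -> NONE
v3: WRITE a=4  (a history now [(3, 4)])
v4: WRITE b=8  (b history now [(1, 0), (4, 8)])
v5: WRITE a=1  (a history now [(3, 4), (5, 1)])
v6: WRITE d=1  (d history now [(6, 1)])
v7: WRITE d=2  (d history now [(6, 1), (7, 2)])
READ d @v1: history=[(6, 1), (7, 2)] -> no version <= 1 -> NONE
READ c @v4: history=[(2, 5)] -> pick v2 -> 5

Answer: 0
NONE
5
NONE
NONE
NONE
5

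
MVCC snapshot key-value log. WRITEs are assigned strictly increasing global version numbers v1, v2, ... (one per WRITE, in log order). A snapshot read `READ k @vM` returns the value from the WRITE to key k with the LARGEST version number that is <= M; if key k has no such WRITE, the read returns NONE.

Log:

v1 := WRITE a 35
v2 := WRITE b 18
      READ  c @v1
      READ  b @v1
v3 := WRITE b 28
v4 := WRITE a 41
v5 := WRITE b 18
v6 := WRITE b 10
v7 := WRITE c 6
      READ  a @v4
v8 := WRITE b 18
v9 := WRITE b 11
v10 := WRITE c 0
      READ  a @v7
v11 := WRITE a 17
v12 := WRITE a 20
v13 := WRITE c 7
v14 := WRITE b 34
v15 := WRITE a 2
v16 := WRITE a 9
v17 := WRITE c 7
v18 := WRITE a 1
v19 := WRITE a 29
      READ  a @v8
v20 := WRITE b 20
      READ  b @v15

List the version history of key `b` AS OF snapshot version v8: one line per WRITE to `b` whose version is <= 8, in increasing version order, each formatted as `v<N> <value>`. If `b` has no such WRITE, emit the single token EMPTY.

Scan writes for key=b with version <= 8:
  v1 WRITE a 35 -> skip
  v2 WRITE b 18 -> keep
  v3 WRITE b 28 -> keep
  v4 WRITE a 41 -> skip
  v5 WRITE b 18 -> keep
  v6 WRITE b 10 -> keep
  v7 WRITE c 6 -> skip
  v8 WRITE b 18 -> keep
  v9 WRITE b 11 -> drop (> snap)
  v10 WRITE c 0 -> skip
  v11 WRITE a 17 -> skip
  v12 WRITE a 20 -> skip
  v13 WRITE c 7 -> skip
  v14 WRITE b 34 -> drop (> snap)
  v15 WRITE a 2 -> skip
  v16 WRITE a 9 -> skip
  v17 WRITE c 7 -> skip
  v18 WRITE a 1 -> skip
  v19 WRITE a 29 -> skip
  v20 WRITE b 20 -> drop (> snap)
Collected: [(2, 18), (3, 28), (5, 18), (6, 10), (8, 18)]

Answer: v2 18
v3 28
v5 18
v6 10
v8 18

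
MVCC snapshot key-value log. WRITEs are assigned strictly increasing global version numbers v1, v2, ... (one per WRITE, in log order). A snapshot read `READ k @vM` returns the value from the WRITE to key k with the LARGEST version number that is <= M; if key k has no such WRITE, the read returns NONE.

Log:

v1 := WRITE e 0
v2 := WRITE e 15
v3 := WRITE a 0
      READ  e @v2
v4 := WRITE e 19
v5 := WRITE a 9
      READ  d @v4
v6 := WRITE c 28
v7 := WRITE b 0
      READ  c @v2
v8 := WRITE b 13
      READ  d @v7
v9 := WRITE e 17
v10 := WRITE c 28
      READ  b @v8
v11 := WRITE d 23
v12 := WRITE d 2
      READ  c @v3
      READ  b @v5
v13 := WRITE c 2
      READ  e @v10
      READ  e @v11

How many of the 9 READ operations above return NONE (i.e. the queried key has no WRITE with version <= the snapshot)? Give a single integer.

v1: WRITE e=0  (e history now [(1, 0)])
v2: WRITE e=15  (e history now [(1, 0), (2, 15)])
v3: WRITE a=0  (a history now [(3, 0)])
READ e @v2: history=[(1, 0), (2, 15)] -> pick v2 -> 15
v4: WRITE e=19  (e history now [(1, 0), (2, 15), (4, 19)])
v5: WRITE a=9  (a history now [(3, 0), (5, 9)])
READ d @v4: history=[] -> no version <= 4 -> NONE
v6: WRITE c=28  (c history now [(6, 28)])
v7: WRITE b=0  (b history now [(7, 0)])
READ c @v2: history=[(6, 28)] -> no version <= 2 -> NONE
v8: WRITE b=13  (b history now [(7, 0), (8, 13)])
READ d @v7: history=[] -> no version <= 7 -> NONE
v9: WRITE e=17  (e history now [(1, 0), (2, 15), (4, 19), (9, 17)])
v10: WRITE c=28  (c history now [(6, 28), (10, 28)])
READ b @v8: history=[(7, 0), (8, 13)] -> pick v8 -> 13
v11: WRITE d=23  (d history now [(11, 23)])
v12: WRITE d=2  (d history now [(11, 23), (12, 2)])
READ c @v3: history=[(6, 28), (10, 28)] -> no version <= 3 -> NONE
READ b @v5: history=[(7, 0), (8, 13)] -> no version <= 5 -> NONE
v13: WRITE c=2  (c history now [(6, 28), (10, 28), (13, 2)])
READ e @v10: history=[(1, 0), (2, 15), (4, 19), (9, 17)] -> pick v9 -> 17
READ e @v11: history=[(1, 0), (2, 15), (4, 19), (9, 17)] -> pick v9 -> 17
Read results in order: ['15', 'NONE', 'NONE', 'NONE', '13', 'NONE', 'NONE', '17', '17']
NONE count = 5

Answer: 5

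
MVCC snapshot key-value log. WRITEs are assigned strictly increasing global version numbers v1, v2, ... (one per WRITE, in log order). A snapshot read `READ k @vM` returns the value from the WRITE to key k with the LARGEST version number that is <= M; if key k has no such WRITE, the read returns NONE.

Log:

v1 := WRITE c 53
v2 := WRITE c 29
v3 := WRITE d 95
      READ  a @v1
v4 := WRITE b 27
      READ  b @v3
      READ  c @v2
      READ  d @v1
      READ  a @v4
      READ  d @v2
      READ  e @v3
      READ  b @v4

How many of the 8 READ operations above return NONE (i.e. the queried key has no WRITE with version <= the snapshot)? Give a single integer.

Answer: 6

Derivation:
v1: WRITE c=53  (c history now [(1, 53)])
v2: WRITE c=29  (c history now [(1, 53), (2, 29)])
v3: WRITE d=95  (d history now [(3, 95)])
READ a @v1: history=[] -> no version <= 1 -> NONE
v4: WRITE b=27  (b history now [(4, 27)])
READ b @v3: history=[(4, 27)] -> no version <= 3 -> NONE
READ c @v2: history=[(1, 53), (2, 29)] -> pick v2 -> 29
READ d @v1: history=[(3, 95)] -> no version <= 1 -> NONE
READ a @v4: history=[] -> no version <= 4 -> NONE
READ d @v2: history=[(3, 95)] -> no version <= 2 -> NONE
READ e @v3: history=[] -> no version <= 3 -> NONE
READ b @v4: history=[(4, 27)] -> pick v4 -> 27
Read results in order: ['NONE', 'NONE', '29', 'NONE', 'NONE', 'NONE', 'NONE', '27']
NONE count = 6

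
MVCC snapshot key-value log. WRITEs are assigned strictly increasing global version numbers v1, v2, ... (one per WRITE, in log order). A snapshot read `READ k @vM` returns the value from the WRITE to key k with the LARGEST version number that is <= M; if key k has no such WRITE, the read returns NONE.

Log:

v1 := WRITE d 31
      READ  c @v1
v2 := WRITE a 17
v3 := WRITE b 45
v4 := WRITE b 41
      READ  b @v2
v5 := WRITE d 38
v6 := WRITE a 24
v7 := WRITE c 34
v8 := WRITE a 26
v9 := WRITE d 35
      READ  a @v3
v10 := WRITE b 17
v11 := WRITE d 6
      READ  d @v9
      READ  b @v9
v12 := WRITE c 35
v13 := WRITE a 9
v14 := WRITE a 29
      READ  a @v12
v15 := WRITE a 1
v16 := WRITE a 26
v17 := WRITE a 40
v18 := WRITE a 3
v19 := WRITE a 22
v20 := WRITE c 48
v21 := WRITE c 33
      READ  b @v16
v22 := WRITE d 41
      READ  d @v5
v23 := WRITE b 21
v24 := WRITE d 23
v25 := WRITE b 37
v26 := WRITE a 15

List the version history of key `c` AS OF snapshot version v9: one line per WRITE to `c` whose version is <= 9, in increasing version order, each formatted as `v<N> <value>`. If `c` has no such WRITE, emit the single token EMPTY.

Answer: v7 34

Derivation:
Scan writes for key=c with version <= 9:
  v1 WRITE d 31 -> skip
  v2 WRITE a 17 -> skip
  v3 WRITE b 45 -> skip
  v4 WRITE b 41 -> skip
  v5 WRITE d 38 -> skip
  v6 WRITE a 24 -> skip
  v7 WRITE c 34 -> keep
  v8 WRITE a 26 -> skip
  v9 WRITE d 35 -> skip
  v10 WRITE b 17 -> skip
  v11 WRITE d 6 -> skip
  v12 WRITE c 35 -> drop (> snap)
  v13 WRITE a 9 -> skip
  v14 WRITE a 29 -> skip
  v15 WRITE a 1 -> skip
  v16 WRITE a 26 -> skip
  v17 WRITE a 40 -> skip
  v18 WRITE a 3 -> skip
  v19 WRITE a 22 -> skip
  v20 WRITE c 48 -> drop (> snap)
  v21 WRITE c 33 -> drop (> snap)
  v22 WRITE d 41 -> skip
  v23 WRITE b 21 -> skip
  v24 WRITE d 23 -> skip
  v25 WRITE b 37 -> skip
  v26 WRITE a 15 -> skip
Collected: [(7, 34)]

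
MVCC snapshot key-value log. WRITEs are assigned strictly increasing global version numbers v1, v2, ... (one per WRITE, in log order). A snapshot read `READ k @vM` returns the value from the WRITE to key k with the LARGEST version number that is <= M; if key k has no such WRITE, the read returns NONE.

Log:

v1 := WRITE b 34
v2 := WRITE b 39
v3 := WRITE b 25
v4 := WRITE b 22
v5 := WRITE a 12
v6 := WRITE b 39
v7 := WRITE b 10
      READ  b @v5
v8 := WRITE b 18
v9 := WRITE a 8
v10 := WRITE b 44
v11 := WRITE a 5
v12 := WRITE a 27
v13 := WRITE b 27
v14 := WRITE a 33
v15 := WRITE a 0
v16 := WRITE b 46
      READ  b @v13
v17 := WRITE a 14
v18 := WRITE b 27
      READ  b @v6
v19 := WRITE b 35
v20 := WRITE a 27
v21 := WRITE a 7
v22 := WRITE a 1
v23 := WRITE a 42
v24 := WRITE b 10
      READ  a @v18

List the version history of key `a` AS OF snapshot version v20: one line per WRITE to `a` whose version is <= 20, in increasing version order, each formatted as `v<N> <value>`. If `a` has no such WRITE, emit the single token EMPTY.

Scan writes for key=a with version <= 20:
  v1 WRITE b 34 -> skip
  v2 WRITE b 39 -> skip
  v3 WRITE b 25 -> skip
  v4 WRITE b 22 -> skip
  v5 WRITE a 12 -> keep
  v6 WRITE b 39 -> skip
  v7 WRITE b 10 -> skip
  v8 WRITE b 18 -> skip
  v9 WRITE a 8 -> keep
  v10 WRITE b 44 -> skip
  v11 WRITE a 5 -> keep
  v12 WRITE a 27 -> keep
  v13 WRITE b 27 -> skip
  v14 WRITE a 33 -> keep
  v15 WRITE a 0 -> keep
  v16 WRITE b 46 -> skip
  v17 WRITE a 14 -> keep
  v18 WRITE b 27 -> skip
  v19 WRITE b 35 -> skip
  v20 WRITE a 27 -> keep
  v21 WRITE a 7 -> drop (> snap)
  v22 WRITE a 1 -> drop (> snap)
  v23 WRITE a 42 -> drop (> snap)
  v24 WRITE b 10 -> skip
Collected: [(5, 12), (9, 8), (11, 5), (12, 27), (14, 33), (15, 0), (17, 14), (20, 27)]

Answer: v5 12
v9 8
v11 5
v12 27
v14 33
v15 0
v17 14
v20 27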